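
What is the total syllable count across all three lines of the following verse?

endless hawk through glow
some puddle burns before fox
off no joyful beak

Line 1: endless(2) + hawk(1) + through(1) + glow(1) = 5
Line 2: some(1) + puddle(2) + burns(1) + before(2) + fox(1) = 7
Line 3: off(1) + no(1) + joyful(2) + beak(1) = 5
Total: 5 + 7 + 5 = 17

17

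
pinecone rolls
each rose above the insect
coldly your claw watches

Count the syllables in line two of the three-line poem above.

7

Line two: "each rose above the insect": 1+1+2+1+2 = 7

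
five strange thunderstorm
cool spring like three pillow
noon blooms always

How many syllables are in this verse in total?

Line 1: "five strange thunderstorm": 1+1+3 = 5
Line 2: "cool spring like three pillow": 1+1+1+1+2 = 6
Line 3: "noon blooms always": 1+1+2 = 4
Total: 5 + 6 + 4 = 15

15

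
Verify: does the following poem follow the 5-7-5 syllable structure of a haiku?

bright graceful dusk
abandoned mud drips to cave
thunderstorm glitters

Line 1: bright(1) + graceful(2) + dusk(1) = 4 (expected 5)
Line 2: abandoned(3) + mud(1) + drips(1) + to(1) + cave(1) = 7 ✓
Line 3: thunderstorm(3) + glitters(2) = 5 ✓

No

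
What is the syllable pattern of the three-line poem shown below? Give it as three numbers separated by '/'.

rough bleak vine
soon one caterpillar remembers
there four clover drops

Line 1: rough(1) + bleak(1) + vine(1) = 3
Line 2: soon(1) + one(1) + caterpillar(4) + remembers(3) = 9
Line 3: there(1) + four(1) + clover(2) + drops(1) = 5

3/9/5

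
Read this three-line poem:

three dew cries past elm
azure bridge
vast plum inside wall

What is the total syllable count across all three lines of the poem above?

Line 1: "three dew cries past elm": 1+1+1+1+1 = 5
Line 2: "azure bridge": 2+1 = 3
Line 3: "vast plum inside wall": 1+1+2+1 = 5
Total: 5 + 3 + 5 = 13

13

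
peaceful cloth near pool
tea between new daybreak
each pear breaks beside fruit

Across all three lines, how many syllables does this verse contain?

17

Line 1: peaceful(2) + cloth(1) + near(1) + pool(1) = 5
Line 2: tea(1) + between(2) + new(1) + daybreak(2) = 6
Line 3: each(1) + pear(1) + breaks(1) + beside(2) + fruit(1) = 6
Total: 5 + 6 + 6 = 17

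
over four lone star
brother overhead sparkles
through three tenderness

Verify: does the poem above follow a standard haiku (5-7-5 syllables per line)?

Line 1: "over four lone star": 2+1+1+1 = 5 ✓
Line 2: "brother overhead sparkles": 2+3+2 = 7 ✓
Line 3: "through three tenderness": 1+1+3 = 5 ✓

Yes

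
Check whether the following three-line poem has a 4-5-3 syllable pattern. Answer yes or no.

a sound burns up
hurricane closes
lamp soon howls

Yes

Line 1: "a sound burns up": 1+1+1+1 = 4 ✓
Line 2: "hurricane closes": 3+2 = 5 ✓
Line 3: "lamp soon howls": 1+1+1 = 3 ✓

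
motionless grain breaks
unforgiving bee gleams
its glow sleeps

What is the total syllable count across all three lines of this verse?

Line 1: "motionless grain breaks": 3+1+1 = 5
Line 2: "unforgiving bee gleams": 4+1+1 = 6
Line 3: "its glow sleeps": 1+1+1 = 3
Total: 5 + 6 + 3 = 14

14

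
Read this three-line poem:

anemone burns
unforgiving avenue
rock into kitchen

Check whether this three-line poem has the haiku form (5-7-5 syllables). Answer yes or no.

Line 1: "anemone burns": 4+1 = 5 ✓
Line 2: "unforgiving avenue": 4+3 = 7 ✓
Line 3: "rock into kitchen": 1+2+2 = 5 ✓

Yes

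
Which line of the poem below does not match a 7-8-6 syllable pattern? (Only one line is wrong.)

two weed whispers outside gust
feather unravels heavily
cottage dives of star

Line 1: two(1) + weed(1) + whispers(2) + outside(2) + gust(1) = 7 ✓
Line 2: feather(2) + unravels(3) + heavily(3) = 8 ✓
Line 3: cottage(2) + dives(1) + of(1) + star(1) = 5 (expected 6)

Line 3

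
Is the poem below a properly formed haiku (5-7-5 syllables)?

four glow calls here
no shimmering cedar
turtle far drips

Line 1: four (1), glow (1), calls (1), here (1) → 4 (expected 5)
Line 2: no (1), shimmering (3), cedar (2) → 6 (expected 7)
Line 3: turtle (2), far (1), drips (1) → 4 (expected 5)

No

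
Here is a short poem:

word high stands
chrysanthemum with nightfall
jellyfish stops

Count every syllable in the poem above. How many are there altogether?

Line 1: word(1) + high(1) + stands(1) = 3
Line 2: chrysanthemum(4) + with(1) + nightfall(2) = 7
Line 3: jellyfish(3) + stops(1) = 4
Total: 3 + 7 + 4 = 14

14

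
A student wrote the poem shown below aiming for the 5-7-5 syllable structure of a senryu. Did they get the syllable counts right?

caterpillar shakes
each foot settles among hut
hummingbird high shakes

Yes

Line 1: caterpillar(4) + shakes(1) = 5 ✓
Line 2: each(1) + foot(1) + settles(2) + among(2) + hut(1) = 7 ✓
Line 3: hummingbird(3) + high(1) + shakes(1) = 5 ✓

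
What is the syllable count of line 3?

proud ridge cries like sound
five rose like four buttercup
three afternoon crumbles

Line 3: three (1), afternoon (3), crumbles (2) → 6

6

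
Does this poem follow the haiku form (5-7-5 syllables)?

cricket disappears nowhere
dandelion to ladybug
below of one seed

Line 1: cricket (2), disappears (3), nowhere (2) → 7 (expected 5)
Line 2: dandelion (4), to (1), ladybug (3) → 8 (expected 7)
Line 3: below (2), of (1), one (1), seed (1) → 5 ✓

No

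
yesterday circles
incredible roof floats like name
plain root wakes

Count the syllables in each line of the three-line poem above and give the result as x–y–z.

5–8–3

Line 1: "yesterday circles": 3+2 = 5
Line 2: "incredible roof floats like name": 4+1+1+1+1 = 8
Line 3: "plain root wakes": 1+1+1 = 3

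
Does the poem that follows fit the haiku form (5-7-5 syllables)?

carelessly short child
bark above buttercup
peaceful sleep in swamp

No

Line 1: carelessly(3) + short(1) + child(1) = 5 ✓
Line 2: bark(1) + above(2) + buttercup(3) = 6 (expected 7)
Line 3: peaceful(2) + sleep(1) + in(1) + swamp(1) = 5 ✓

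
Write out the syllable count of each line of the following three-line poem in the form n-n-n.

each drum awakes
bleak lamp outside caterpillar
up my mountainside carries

4-8-7

Line 1: "each drum awakes": 1+1+2 = 4
Line 2: "bleak lamp outside caterpillar": 1+1+2+4 = 8
Line 3: "up my mountainside carries": 1+1+3+2 = 7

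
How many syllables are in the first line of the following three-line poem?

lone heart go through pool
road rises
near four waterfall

The first line: "lone heart go through pool": 1+1+1+1+1 = 5

5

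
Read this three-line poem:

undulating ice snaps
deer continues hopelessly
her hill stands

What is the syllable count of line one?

6

Line one: undulating (4), ice (1), snaps (1) → 6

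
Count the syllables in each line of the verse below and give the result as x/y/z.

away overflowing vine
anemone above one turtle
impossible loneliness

Line 1: away(2) + overflowing(4) + vine(1) = 7
Line 2: anemone(4) + above(2) + one(1) + turtle(2) = 9
Line 3: impossible(4) + loneliness(3) = 7

7/9/7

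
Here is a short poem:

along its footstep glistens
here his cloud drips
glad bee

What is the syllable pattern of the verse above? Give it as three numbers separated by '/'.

Line 1: "along its footstep glistens": 2+1+2+2 = 7
Line 2: "here his cloud drips": 1+1+1+1 = 4
Line 3: "glad bee": 1+1 = 2

7/4/2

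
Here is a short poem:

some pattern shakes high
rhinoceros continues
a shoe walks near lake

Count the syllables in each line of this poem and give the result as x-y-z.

5-7-5

Line 1: some (1), pattern (2), shakes (1), high (1) → 5
Line 2: rhinoceros (4), continues (3) → 7
Line 3: a (1), shoe (1), walks (1), near (1), lake (1) → 5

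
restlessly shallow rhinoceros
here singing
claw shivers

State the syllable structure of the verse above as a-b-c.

Line 1: restlessly(3) + shallow(2) + rhinoceros(4) = 9
Line 2: here(1) + singing(2) = 3
Line 3: claw(1) + shivers(2) = 3

9-3-3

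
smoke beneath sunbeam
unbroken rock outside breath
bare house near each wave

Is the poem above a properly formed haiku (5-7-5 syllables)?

Yes

Line 1: smoke (1), beneath (2), sunbeam (2) → 5 ✓
Line 2: unbroken (3), rock (1), outside (2), breath (1) → 7 ✓
Line 3: bare (1), house (1), near (1), each (1), wave (1) → 5 ✓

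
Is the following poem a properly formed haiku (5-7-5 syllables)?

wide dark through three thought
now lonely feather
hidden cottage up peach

Line 1: wide(1) + dark(1) + through(1) + three(1) + thought(1) = 5 ✓
Line 2: now(1) + lonely(2) + feather(2) = 5 (expected 7)
Line 3: hidden(2) + cottage(2) + up(1) + peach(1) = 6 (expected 5)

No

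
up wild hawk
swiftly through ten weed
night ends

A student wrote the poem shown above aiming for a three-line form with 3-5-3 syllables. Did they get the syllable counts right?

No

Line 1: up(1) + wild(1) + hawk(1) = 3 ✓
Line 2: swiftly(2) + through(1) + ten(1) + weed(1) = 5 ✓
Line 3: night(1) + ends(1) = 2 (expected 3)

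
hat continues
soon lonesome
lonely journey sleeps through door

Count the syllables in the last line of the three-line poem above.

The last line: lonely (2), journey (2), sleeps (1), through (1), door (1) → 7

7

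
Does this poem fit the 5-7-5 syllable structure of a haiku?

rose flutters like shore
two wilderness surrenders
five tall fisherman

Yes

Line 1: "rose flutters like shore": 1+2+1+1 = 5 ✓
Line 2: "two wilderness surrenders": 1+3+3 = 7 ✓
Line 3: "five tall fisherman": 1+1+3 = 5 ✓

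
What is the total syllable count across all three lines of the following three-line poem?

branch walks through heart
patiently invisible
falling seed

Line 1: "branch walks through heart": 1+1+1+1 = 4
Line 2: "patiently invisible": 3+4 = 7
Line 3: "falling seed": 2+1 = 3
Total: 4 + 7 + 3 = 14

14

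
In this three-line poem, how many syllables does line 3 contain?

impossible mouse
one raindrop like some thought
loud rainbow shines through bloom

Line 3: loud (1), rainbow (2), shines (1), through (1), bloom (1) → 6

6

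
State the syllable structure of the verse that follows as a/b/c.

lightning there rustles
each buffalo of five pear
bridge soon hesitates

5/7/5

Line 1: lightning (2), there (1), rustles (2) → 5
Line 2: each (1), buffalo (3), of (1), five (1), pear (1) → 7
Line 3: bridge (1), soon (1), hesitates (3) → 5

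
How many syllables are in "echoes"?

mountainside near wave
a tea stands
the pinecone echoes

2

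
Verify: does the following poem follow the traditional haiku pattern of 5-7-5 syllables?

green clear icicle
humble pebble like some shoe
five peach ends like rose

Line 1: green (1), clear (1), icicle (3) → 5 ✓
Line 2: humble (2), pebble (2), like (1), some (1), shoe (1) → 7 ✓
Line 3: five (1), peach (1), ends (1), like (1), rose (1) → 5 ✓

Yes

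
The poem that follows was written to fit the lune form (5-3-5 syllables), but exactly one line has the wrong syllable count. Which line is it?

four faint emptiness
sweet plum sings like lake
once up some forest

Line 2

Line 1: four (1), faint (1), emptiness (3) → 5 ✓
Line 2: sweet (1), plum (1), sings (1), like (1), lake (1) → 5 (expected 3)
Line 3: once (1), up (1), some (1), forest (2) → 5 ✓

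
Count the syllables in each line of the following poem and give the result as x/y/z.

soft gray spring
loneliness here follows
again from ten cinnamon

3/6/7

Line 1: soft(1) + gray(1) + spring(1) = 3
Line 2: loneliness(3) + here(1) + follows(2) = 6
Line 3: again(2) + from(1) + ten(1) + cinnamon(3) = 7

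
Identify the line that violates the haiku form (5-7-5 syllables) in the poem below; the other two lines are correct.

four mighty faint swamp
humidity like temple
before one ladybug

The third line

Line 1: "four mighty faint swamp": 1+2+1+1 = 5 ✓
Line 2: "humidity like temple": 4+1+2 = 7 ✓
Line 3: "before one ladybug": 2+1+3 = 6 (expected 5)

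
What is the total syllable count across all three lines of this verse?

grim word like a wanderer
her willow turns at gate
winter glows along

18

Line 1: "grim word like a wanderer": 1+1+1+1+3 = 7
Line 2: "her willow turns at gate": 1+2+1+1+1 = 6
Line 3: "winter glows along": 2+1+2 = 5
Total: 7 + 6 + 5 = 18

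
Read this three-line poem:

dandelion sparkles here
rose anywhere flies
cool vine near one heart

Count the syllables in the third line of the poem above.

The third line: cool (1), vine (1), near (1), one (1), heart (1) → 5

5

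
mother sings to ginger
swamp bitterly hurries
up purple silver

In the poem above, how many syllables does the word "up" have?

1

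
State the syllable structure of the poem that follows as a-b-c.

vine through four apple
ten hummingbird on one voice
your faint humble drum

5-7-5

Line 1: vine (1), through (1), four (1), apple (2) → 5
Line 2: ten (1), hummingbird (3), on (1), one (1), voice (1) → 7
Line 3: your (1), faint (1), humble (2), drum (1) → 5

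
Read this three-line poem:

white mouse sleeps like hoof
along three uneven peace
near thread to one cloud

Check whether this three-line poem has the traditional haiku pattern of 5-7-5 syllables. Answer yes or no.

Line 1: white (1), mouse (1), sleeps (1), like (1), hoof (1) → 5 ✓
Line 2: along (2), three (1), uneven (3), peace (1) → 7 ✓
Line 3: near (1), thread (1), to (1), one (1), cloud (1) → 5 ✓

Yes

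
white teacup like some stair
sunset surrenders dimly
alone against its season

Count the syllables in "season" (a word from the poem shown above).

2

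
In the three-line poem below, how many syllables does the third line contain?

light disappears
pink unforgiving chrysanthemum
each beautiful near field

6

The third line: "each beautiful near field": 1+3+1+1 = 6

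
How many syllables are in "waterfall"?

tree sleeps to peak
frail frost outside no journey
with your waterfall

3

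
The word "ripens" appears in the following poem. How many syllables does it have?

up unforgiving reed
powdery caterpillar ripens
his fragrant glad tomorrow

2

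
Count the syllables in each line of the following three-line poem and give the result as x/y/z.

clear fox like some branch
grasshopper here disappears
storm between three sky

Line 1: "clear fox like some branch": 1+1+1+1+1 = 5
Line 2: "grasshopper here disappears": 3+1+3 = 7
Line 3: "storm between three sky": 1+2+1+1 = 5

5/7/5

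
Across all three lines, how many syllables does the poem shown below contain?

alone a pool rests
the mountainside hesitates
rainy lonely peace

Line 1: alone(2) + a(1) + pool(1) + rests(1) = 5
Line 2: the(1) + mountainside(3) + hesitates(3) = 7
Line 3: rainy(2) + lonely(2) + peace(1) = 5
Total: 5 + 7 + 5 = 17

17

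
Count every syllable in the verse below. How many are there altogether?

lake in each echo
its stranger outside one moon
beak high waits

Line 1: lake(1) + in(1) + each(1) + echo(2) = 5
Line 2: its(1) + stranger(2) + outside(2) + one(1) + moon(1) = 7
Line 3: beak(1) + high(1) + waits(1) = 3
Total: 5 + 7 + 3 = 15

15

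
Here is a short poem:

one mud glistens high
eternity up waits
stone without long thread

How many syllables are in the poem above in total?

16

Line 1: one (1), mud (1), glistens (2), high (1) → 5
Line 2: eternity (4), up (1), waits (1) → 6
Line 3: stone (1), without (2), long (1), thread (1) → 5
Total: 5 + 6 + 5 = 16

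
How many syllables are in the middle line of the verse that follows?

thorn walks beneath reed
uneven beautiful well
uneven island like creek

7

The middle line: uneven (3), beautiful (3), well (1) → 7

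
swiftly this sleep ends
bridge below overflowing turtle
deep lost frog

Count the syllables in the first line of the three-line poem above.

5

The first line: "swiftly this sleep ends": 2+1+1+1 = 5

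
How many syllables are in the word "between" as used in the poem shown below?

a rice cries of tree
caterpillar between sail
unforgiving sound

2

"between" has 2 syllables.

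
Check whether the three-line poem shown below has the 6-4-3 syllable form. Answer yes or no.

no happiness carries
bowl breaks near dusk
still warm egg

Yes

Line 1: "no happiness carries": 1+3+2 = 6 ✓
Line 2: "bowl breaks near dusk": 1+1+1+1 = 4 ✓
Line 3: "still warm egg": 1+1+1 = 3 ✓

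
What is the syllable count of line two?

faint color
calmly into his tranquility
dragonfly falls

Line two: "calmly into his tranquility": 2+2+1+4 = 9

9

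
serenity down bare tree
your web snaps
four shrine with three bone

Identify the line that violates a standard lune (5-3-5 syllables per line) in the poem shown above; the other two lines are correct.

Line 1: serenity(4) + down(1) + bare(1) + tree(1) = 7 (expected 5)
Line 2: your(1) + web(1) + snaps(1) = 3 ✓
Line 3: four(1) + shrine(1) + with(1) + three(1) + bone(1) = 5 ✓

The first line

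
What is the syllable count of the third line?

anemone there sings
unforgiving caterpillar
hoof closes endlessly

6

The third line: hoof(1) + closes(2) + endlessly(3) = 6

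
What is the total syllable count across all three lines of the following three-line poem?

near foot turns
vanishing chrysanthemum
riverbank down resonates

17

Line 1: near (1), foot (1), turns (1) → 3
Line 2: vanishing (3), chrysanthemum (4) → 7
Line 3: riverbank (3), down (1), resonates (3) → 7
Total: 3 + 7 + 7 = 17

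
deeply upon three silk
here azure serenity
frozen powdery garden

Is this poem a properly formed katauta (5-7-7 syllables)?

No

Line 1: "deeply upon three silk": 2+2+1+1 = 6 (expected 5)
Line 2: "here azure serenity": 1+2+4 = 7 ✓
Line 3: "frozen powdery garden": 2+3+2 = 7 ✓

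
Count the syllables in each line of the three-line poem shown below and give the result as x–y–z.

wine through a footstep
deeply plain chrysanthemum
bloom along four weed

5–7–5

Line 1: wine(1) + through(1) + a(1) + footstep(2) = 5
Line 2: deeply(2) + plain(1) + chrysanthemum(4) = 7
Line 3: bloom(1) + along(2) + four(1) + weed(1) = 5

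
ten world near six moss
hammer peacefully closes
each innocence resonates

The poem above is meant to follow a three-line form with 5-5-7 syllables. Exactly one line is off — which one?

Line 1: "ten world near six moss": 1+1+1+1+1 = 5 ✓
Line 2: "hammer peacefully closes": 2+3+2 = 7 (expected 5)
Line 3: "each innocence resonates": 1+3+3 = 7 ✓

Line 2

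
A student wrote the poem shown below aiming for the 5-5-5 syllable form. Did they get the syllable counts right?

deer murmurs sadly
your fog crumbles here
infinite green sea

Line 1: deer(1) + murmurs(2) + sadly(2) = 5 ✓
Line 2: your(1) + fog(1) + crumbles(2) + here(1) = 5 ✓
Line 3: infinite(3) + green(1) + sea(1) = 5 ✓

Yes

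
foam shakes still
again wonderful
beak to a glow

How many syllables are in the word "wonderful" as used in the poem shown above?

3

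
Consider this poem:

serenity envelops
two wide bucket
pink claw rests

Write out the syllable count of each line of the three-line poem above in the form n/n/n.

Line 1: serenity (4), envelops (3) → 7
Line 2: two (1), wide (1), bucket (2) → 4
Line 3: pink (1), claw (1), rests (1) → 3

7/4/3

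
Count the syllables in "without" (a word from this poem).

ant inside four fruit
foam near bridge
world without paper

"without" has 2 syllables.

2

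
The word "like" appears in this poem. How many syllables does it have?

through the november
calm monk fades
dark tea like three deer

1

"like" has 1 syllable.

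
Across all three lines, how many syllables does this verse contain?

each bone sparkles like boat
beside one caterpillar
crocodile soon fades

18

Line 1: "each bone sparkles like boat": 1+1+2+1+1 = 6
Line 2: "beside one caterpillar": 2+1+4 = 7
Line 3: "crocodile soon fades": 3+1+1 = 5
Total: 6 + 7 + 5 = 18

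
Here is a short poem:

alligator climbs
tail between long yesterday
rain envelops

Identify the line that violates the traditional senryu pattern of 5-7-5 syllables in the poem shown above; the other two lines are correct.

Line 1: alligator(4) + climbs(1) = 5 ✓
Line 2: tail(1) + between(2) + long(1) + yesterday(3) = 7 ✓
Line 3: rain(1) + envelops(3) = 4 (expected 5)

The third line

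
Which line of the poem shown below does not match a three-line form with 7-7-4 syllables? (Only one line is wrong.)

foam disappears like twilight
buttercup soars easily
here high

The third line

Line 1: foam(1) + disappears(3) + like(1) + twilight(2) = 7 ✓
Line 2: buttercup(3) + soars(1) + easily(3) = 7 ✓
Line 3: here(1) + high(1) = 2 (expected 4)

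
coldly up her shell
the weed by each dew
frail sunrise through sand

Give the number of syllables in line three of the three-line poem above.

Line three: "frail sunrise through sand": 1+2+1+1 = 5

5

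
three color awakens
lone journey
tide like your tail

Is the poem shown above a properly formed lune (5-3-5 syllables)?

No

Line 1: three(1) + color(2) + awakens(3) = 6 (expected 5)
Line 2: lone(1) + journey(2) = 3 ✓
Line 3: tide(1) + like(1) + your(1) + tail(1) = 4 (expected 5)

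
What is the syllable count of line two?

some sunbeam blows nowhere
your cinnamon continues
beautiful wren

7

Line two: your(1) + cinnamon(3) + continues(3) = 7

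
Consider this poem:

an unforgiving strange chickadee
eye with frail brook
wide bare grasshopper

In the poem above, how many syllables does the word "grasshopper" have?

3

"grasshopper" has 3 syllables.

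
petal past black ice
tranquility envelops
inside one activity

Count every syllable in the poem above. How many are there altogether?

Line 1: "petal past black ice": 2+1+1+1 = 5
Line 2: "tranquility envelops": 4+3 = 7
Line 3: "inside one activity": 2+1+4 = 7
Total: 5 + 7 + 7 = 19

19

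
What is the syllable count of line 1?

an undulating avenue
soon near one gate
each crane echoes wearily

Line 1: an(1) + undulating(4) + avenue(3) = 8

8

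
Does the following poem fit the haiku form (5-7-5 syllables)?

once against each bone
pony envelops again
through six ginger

No

Line 1: once(1) + against(2) + each(1) + bone(1) = 5 ✓
Line 2: pony(2) + envelops(3) + again(2) = 7 ✓
Line 3: through(1) + six(1) + ginger(2) = 4 (expected 5)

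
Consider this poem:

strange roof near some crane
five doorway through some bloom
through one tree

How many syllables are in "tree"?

1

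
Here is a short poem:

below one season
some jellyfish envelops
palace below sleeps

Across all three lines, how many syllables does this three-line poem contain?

17

Line 1: below(2) + one(1) + season(2) = 5
Line 2: some(1) + jellyfish(3) + envelops(3) = 7
Line 3: palace(2) + below(2) + sleeps(1) = 5
Total: 5 + 7 + 5 = 17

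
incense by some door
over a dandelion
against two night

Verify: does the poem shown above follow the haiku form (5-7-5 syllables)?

Line 1: incense(2) + by(1) + some(1) + door(1) = 5 ✓
Line 2: over(2) + a(1) + dandelion(4) = 7 ✓
Line 3: against(2) + two(1) + night(1) = 4 (expected 5)

No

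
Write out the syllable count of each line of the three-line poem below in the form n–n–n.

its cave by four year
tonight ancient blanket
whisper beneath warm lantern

Line 1: its (1), cave (1), by (1), four (1), year (1) → 5
Line 2: tonight (2), ancient (2), blanket (2) → 6
Line 3: whisper (2), beneath (2), warm (1), lantern (2) → 7

5–6–7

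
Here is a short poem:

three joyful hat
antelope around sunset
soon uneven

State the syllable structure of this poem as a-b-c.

4-7-4

Line 1: "three joyful hat": 1+2+1 = 4
Line 2: "antelope around sunset": 3+2+2 = 7
Line 3: "soon uneven": 1+3 = 4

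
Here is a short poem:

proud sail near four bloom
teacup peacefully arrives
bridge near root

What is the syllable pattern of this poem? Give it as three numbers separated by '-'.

5-7-3

Line 1: "proud sail near four bloom": 1+1+1+1+1 = 5
Line 2: "teacup peacefully arrives": 2+3+2 = 7
Line 3: "bridge near root": 1+1+1 = 3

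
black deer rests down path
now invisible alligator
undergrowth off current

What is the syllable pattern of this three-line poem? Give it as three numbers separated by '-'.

Line 1: "black deer rests down path": 1+1+1+1+1 = 5
Line 2: "now invisible alligator": 1+4+4 = 9
Line 3: "undergrowth off current": 3+1+2 = 6

5-9-6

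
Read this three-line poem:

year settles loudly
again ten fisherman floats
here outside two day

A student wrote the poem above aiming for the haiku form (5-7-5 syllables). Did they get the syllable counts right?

Line 1: year(1) + settles(2) + loudly(2) = 5 ✓
Line 2: again(2) + ten(1) + fisherman(3) + floats(1) = 7 ✓
Line 3: here(1) + outside(2) + two(1) + day(1) = 5 ✓

Yes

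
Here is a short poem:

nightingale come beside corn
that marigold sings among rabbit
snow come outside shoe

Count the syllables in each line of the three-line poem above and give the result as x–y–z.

7–9–5

Line 1: nightingale (3), come (1), beside (2), corn (1) → 7
Line 2: that (1), marigold (3), sings (1), among (2), rabbit (2) → 9
Line 3: snow (1), come (1), outside (2), shoe (1) → 5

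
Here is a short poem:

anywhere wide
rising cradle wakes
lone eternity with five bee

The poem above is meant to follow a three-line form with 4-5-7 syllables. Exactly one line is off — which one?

The third line

Line 1: "anywhere wide": 3+1 = 4 ✓
Line 2: "rising cradle wakes": 2+2+1 = 5 ✓
Line 3: "lone eternity with five bee": 1+4+1+1+1 = 8 (expected 7)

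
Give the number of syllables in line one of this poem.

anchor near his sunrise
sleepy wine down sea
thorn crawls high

Line one: anchor (2), near (1), his (1), sunrise (2) → 6

6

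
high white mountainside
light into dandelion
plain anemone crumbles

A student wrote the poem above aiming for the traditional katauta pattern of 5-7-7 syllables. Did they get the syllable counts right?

Line 1: high (1), white (1), mountainside (3) → 5 ✓
Line 2: light (1), into (2), dandelion (4) → 7 ✓
Line 3: plain (1), anemone (4), crumbles (2) → 7 ✓

Yes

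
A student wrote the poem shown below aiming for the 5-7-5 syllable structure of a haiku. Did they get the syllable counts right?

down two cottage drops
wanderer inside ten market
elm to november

No

Line 1: down(1) + two(1) + cottage(2) + drops(1) = 5 ✓
Line 2: wanderer(3) + inside(2) + ten(1) + market(2) = 8 (expected 7)
Line 3: elm(1) + to(1) + november(3) = 5 ✓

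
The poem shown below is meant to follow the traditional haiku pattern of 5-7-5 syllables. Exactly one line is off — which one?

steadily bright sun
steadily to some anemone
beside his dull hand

Line 1: steadily (3), bright (1), sun (1) → 5 ✓
Line 2: steadily (3), to (1), some (1), anemone (4) → 9 (expected 7)
Line 3: beside (2), his (1), dull (1), hand (1) → 5 ✓

Line 2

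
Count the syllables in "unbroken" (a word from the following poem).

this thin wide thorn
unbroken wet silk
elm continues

"unbroken" has 3 syllables.

3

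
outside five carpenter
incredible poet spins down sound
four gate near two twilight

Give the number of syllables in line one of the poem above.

Line one: outside (2), five (1), carpenter (3) → 6

6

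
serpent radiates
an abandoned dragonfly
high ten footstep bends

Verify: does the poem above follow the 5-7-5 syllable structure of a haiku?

Line 1: "serpent radiates": 2+3 = 5 ✓
Line 2: "an abandoned dragonfly": 1+3+3 = 7 ✓
Line 3: "high ten footstep bends": 1+1+2+1 = 5 ✓

Yes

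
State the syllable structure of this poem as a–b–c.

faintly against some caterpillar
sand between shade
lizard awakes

Line 1: faintly (2), against (2), some (1), caterpillar (4) → 9
Line 2: sand (1), between (2), shade (1) → 4
Line 3: lizard (2), awakes (2) → 4

9–4–4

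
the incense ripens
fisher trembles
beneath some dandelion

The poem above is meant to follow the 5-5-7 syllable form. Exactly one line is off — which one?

Line 1: the(1) + incense(2) + ripens(2) = 5 ✓
Line 2: fisher(2) + trembles(2) = 4 (expected 5)
Line 3: beneath(2) + some(1) + dandelion(4) = 7 ✓

Line 2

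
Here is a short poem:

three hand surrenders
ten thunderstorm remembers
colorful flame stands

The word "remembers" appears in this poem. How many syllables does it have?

3

"remembers" has 3 syllables.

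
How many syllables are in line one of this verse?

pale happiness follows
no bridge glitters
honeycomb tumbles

Line one: "pale happiness follows": 1+3+2 = 6

6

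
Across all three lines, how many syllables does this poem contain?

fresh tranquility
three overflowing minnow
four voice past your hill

Line 1: fresh(1) + tranquility(4) = 5
Line 2: three(1) + overflowing(4) + minnow(2) = 7
Line 3: four(1) + voice(1) + past(1) + your(1) + hill(1) = 5
Total: 5 + 7 + 5 = 17

17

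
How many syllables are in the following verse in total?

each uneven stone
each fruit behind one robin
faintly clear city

Line 1: "each uneven stone": 1+3+1 = 5
Line 2: "each fruit behind one robin": 1+1+2+1+2 = 7
Line 3: "faintly clear city": 2+1+2 = 5
Total: 5 + 7 + 5 = 17

17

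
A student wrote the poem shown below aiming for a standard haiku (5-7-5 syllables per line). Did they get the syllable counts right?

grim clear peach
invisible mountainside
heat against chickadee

Line 1: "grim clear peach": 1+1+1 = 3 (expected 5)
Line 2: "invisible mountainside": 4+3 = 7 ✓
Line 3: "heat against chickadee": 1+2+3 = 6 (expected 5)

No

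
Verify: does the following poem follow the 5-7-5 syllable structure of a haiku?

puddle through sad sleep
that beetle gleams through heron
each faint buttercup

Yes

Line 1: puddle (2), through (1), sad (1), sleep (1) → 5 ✓
Line 2: that (1), beetle (2), gleams (1), through (1), heron (2) → 7 ✓
Line 3: each (1), faint (1), buttercup (3) → 5 ✓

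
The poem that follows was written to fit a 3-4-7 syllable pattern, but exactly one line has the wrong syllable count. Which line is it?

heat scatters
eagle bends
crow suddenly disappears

Line 1: "heat scatters": 1+2 = 3 ✓
Line 2: "eagle bends": 2+1 = 3 (expected 4)
Line 3: "crow suddenly disappears": 1+3+3 = 7 ✓

The second line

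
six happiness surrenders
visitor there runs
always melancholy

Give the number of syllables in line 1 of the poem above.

Line 1: six (1), happiness (3), surrenders (3) → 7

7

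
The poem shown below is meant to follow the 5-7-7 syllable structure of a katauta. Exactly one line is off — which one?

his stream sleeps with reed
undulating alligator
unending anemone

The second line

Line 1: his (1), stream (1), sleeps (1), with (1), reed (1) → 5 ✓
Line 2: undulating (4), alligator (4) → 8 (expected 7)
Line 3: unending (3), anemone (4) → 7 ✓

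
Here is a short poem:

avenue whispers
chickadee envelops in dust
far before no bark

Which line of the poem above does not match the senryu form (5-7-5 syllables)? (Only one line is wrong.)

Line 2

Line 1: avenue(3) + whispers(2) = 5 ✓
Line 2: chickadee(3) + envelops(3) + in(1) + dust(1) = 8 (expected 7)
Line 3: far(1) + before(2) + no(1) + bark(1) = 5 ✓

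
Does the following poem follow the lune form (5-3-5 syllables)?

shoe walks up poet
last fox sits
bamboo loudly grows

Line 1: shoe(1) + walks(1) + up(1) + poet(2) = 5 ✓
Line 2: last(1) + fox(1) + sits(1) = 3 ✓
Line 3: bamboo(2) + loudly(2) + grows(1) = 5 ✓

Yes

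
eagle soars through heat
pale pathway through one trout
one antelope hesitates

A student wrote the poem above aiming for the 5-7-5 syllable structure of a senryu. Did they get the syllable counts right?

Line 1: "eagle soars through heat": 2+1+1+1 = 5 ✓
Line 2: "pale pathway through one trout": 1+2+1+1+1 = 6 (expected 7)
Line 3: "one antelope hesitates": 1+3+3 = 7 (expected 5)

No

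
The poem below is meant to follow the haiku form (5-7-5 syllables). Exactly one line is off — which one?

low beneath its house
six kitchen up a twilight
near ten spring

Line 1: "low beneath its house": 1+2+1+1 = 5 ✓
Line 2: "six kitchen up a twilight": 1+2+1+1+2 = 7 ✓
Line 3: "near ten spring": 1+1+1 = 3 (expected 5)

Line 3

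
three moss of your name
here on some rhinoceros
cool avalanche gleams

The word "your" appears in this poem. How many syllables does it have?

"your" has 1 syllable.

1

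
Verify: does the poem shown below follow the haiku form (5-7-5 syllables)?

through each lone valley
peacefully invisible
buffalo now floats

Line 1: through(1) + each(1) + lone(1) + valley(2) = 5 ✓
Line 2: peacefully(3) + invisible(4) = 7 ✓
Line 3: buffalo(3) + now(1) + floats(1) = 5 ✓

Yes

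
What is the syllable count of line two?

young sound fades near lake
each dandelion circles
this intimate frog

7

Line two: "each dandelion circles": 1+4+2 = 7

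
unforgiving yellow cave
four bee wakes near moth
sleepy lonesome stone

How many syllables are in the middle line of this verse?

The middle line: "four bee wakes near moth": 1+1+1+1+1 = 5

5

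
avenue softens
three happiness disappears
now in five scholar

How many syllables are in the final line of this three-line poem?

The final line: "now in five scholar": 1+1+1+2 = 5

5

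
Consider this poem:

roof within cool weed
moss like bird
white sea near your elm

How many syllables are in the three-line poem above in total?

Line 1: "roof within cool weed": 1+2+1+1 = 5
Line 2: "moss like bird": 1+1+1 = 3
Line 3: "white sea near your elm": 1+1+1+1+1 = 5
Total: 5 + 3 + 5 = 13

13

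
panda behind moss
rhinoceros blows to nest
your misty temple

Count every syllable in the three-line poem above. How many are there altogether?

17

Line 1: "panda behind moss": 2+2+1 = 5
Line 2: "rhinoceros blows to nest": 4+1+1+1 = 7
Line 3: "your misty temple": 1+2+2 = 5
Total: 5 + 7 + 5 = 17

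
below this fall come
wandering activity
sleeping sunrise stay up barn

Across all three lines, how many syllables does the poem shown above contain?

19

Line 1: below(2) + this(1) + fall(1) + come(1) = 5
Line 2: wandering(3) + activity(4) = 7
Line 3: sleeping(2) + sunrise(2) + stay(1) + up(1) + barn(1) = 7
Total: 5 + 7 + 7 = 19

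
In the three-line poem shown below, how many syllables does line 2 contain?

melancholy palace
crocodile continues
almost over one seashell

Line 2: crocodile(3) + continues(3) = 6

6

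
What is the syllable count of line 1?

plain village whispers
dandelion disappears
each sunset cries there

Line 1: plain(1) + village(2) + whispers(2) = 5

5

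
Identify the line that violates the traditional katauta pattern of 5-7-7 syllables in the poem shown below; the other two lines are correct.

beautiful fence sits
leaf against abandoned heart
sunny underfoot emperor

Line 1: "beautiful fence sits": 3+1+1 = 5 ✓
Line 2: "leaf against abandoned heart": 1+2+3+1 = 7 ✓
Line 3: "sunny underfoot emperor": 2+3+3 = 8 (expected 7)

Line 3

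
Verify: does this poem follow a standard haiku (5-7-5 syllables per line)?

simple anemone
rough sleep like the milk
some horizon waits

No

Line 1: "simple anemone": 2+4 = 6 (expected 5)
Line 2: "rough sleep like the milk": 1+1+1+1+1 = 5 (expected 7)
Line 3: "some horizon waits": 1+3+1 = 5 ✓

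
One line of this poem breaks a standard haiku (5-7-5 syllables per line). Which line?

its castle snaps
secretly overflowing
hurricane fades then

Line 1

Line 1: its(1) + castle(2) + snaps(1) = 4 (expected 5)
Line 2: secretly(3) + overflowing(4) = 7 ✓
Line 3: hurricane(3) + fades(1) + then(1) = 5 ✓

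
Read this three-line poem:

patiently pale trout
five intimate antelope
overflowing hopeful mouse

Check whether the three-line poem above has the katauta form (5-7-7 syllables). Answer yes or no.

Yes

Line 1: patiently(3) + pale(1) + trout(1) = 5 ✓
Line 2: five(1) + intimate(3) + antelope(3) = 7 ✓
Line 3: overflowing(4) + hopeful(2) + mouse(1) = 7 ✓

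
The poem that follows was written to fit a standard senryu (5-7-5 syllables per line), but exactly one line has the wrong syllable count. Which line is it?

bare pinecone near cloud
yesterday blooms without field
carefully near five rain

Line 1: "bare pinecone near cloud": 1+2+1+1 = 5 ✓
Line 2: "yesterday blooms without field": 3+1+2+1 = 7 ✓
Line 3: "carefully near five rain": 3+1+1+1 = 6 (expected 5)

Line 3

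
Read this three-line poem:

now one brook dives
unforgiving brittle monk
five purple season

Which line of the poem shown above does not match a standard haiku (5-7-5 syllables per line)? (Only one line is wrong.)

Line 1: now (1), one (1), brook (1), dives (1) → 4 (expected 5)
Line 2: unforgiving (4), brittle (2), monk (1) → 7 ✓
Line 3: five (1), purple (2), season (2) → 5 ✓

The first line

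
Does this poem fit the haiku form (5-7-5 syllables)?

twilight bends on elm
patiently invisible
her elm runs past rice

Line 1: twilight (2), bends (1), on (1), elm (1) → 5 ✓
Line 2: patiently (3), invisible (4) → 7 ✓
Line 3: her (1), elm (1), runs (1), past (1), rice (1) → 5 ✓

Yes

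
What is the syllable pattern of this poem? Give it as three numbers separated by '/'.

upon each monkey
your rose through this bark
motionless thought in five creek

Line 1: upon(2) + each(1) + monkey(2) = 5
Line 2: your(1) + rose(1) + through(1) + this(1) + bark(1) = 5
Line 3: motionless(3) + thought(1) + in(1) + five(1) + creek(1) = 7

5/5/7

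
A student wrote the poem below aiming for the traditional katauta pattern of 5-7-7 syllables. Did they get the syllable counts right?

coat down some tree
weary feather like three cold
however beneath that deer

No

Line 1: coat (1), down (1), some (1), tree (1) → 4 (expected 5)
Line 2: weary (2), feather (2), like (1), three (1), cold (1) → 7 ✓
Line 3: however (3), beneath (2), that (1), deer (1) → 7 ✓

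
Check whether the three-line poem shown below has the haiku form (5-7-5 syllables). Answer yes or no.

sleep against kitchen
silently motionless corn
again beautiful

Yes

Line 1: sleep(1) + against(2) + kitchen(2) = 5 ✓
Line 2: silently(3) + motionless(3) + corn(1) = 7 ✓
Line 3: again(2) + beautiful(3) = 5 ✓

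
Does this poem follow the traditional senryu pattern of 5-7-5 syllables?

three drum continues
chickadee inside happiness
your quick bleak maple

Line 1: "three drum continues": 1+1+3 = 5 ✓
Line 2: "chickadee inside happiness": 3+2+3 = 8 (expected 7)
Line 3: "your quick bleak maple": 1+1+1+2 = 5 ✓

No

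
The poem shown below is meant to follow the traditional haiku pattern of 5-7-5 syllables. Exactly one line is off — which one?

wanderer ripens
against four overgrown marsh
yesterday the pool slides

Line 1: "wanderer ripens": 3+2 = 5 ✓
Line 2: "against four overgrown marsh": 2+1+3+1 = 7 ✓
Line 3: "yesterday the pool slides": 3+1+1+1 = 6 (expected 5)

The third line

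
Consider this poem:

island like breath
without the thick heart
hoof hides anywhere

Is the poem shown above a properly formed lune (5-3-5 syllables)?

Line 1: "island like breath": 2+1+1 = 4 (expected 5)
Line 2: "without the thick heart": 2+1+1+1 = 5 (expected 3)
Line 3: "hoof hides anywhere": 1+1+3 = 5 ✓

No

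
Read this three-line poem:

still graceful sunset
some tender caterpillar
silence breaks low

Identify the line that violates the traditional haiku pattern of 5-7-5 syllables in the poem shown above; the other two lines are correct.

The third line

Line 1: still (1), graceful (2), sunset (2) → 5 ✓
Line 2: some (1), tender (2), caterpillar (4) → 7 ✓
Line 3: silence (2), breaks (1), low (1) → 4 (expected 5)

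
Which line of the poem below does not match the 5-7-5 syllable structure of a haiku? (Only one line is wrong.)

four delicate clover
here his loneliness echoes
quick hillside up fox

Line 1

Line 1: four(1) + delicate(3) + clover(2) = 6 (expected 5)
Line 2: here(1) + his(1) + loneliness(3) + echoes(2) = 7 ✓
Line 3: quick(1) + hillside(2) + up(1) + fox(1) = 5 ✓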